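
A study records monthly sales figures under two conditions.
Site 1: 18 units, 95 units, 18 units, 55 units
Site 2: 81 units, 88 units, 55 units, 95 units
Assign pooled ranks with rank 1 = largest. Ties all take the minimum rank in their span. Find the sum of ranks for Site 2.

13

Sorted (descending): 95, 95, 88, 81, 55, 55, 18, 18
The 2 values of 95 occupy positions 1–2 → each gets rank 1.
The 2 values of 55 occupy positions 5–6 → each gets rank 5.
The 2 values of 18 occupy positions 7–8 → each gets rank 7.
Site 2 values → pooled ranks: 81→4, 88→3, 55→5, 95→1
Rank sum = 4 + 3 + 5 + 1 = 13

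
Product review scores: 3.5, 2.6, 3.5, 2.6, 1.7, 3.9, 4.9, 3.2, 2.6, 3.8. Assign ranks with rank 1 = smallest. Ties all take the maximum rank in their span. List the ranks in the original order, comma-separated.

7, 4, 7, 4, 1, 9, 10, 5, 4, 8

Sorted (ascending): 1.7, 2.6, 2.6, 2.6, 3.2, 3.5, 3.5, 3.8, 3.9, 4.9
The 3 values of 2.6 occupy positions 2–4 → each gets rank 4.
The 2 values of 3.5 occupy positions 6–7 → each gets rank 7.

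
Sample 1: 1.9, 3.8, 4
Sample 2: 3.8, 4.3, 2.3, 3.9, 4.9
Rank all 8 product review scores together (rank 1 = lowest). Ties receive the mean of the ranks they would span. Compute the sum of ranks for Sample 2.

Sorted (ascending): 1.9, 2.3, 3.8, 3.8, 3.9, 4, 4.3, 4.9
The 2 values of 3.8 occupy positions 3–4 → average rank (3+4)/2 = 3.5.
Sample 2 values → pooled ranks: 3.8→3.5, 4.3→7, 2.3→2, 3.9→5, 4.9→8
Rank sum = 3.5 + 7 + 2 + 5 + 8 = 25.5

25.5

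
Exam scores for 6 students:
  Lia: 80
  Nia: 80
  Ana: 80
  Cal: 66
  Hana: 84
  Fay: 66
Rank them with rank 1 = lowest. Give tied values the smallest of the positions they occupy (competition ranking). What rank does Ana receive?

3

Sorted (ascending): 66, 66, 80, 80, 80, 84
The 2 values of 66 occupy positions 1–2 → each gets rank 1.
The 3 values of 80 occupy positions 3–5 → each gets rank 3.
Ana has value 80 → rank 3.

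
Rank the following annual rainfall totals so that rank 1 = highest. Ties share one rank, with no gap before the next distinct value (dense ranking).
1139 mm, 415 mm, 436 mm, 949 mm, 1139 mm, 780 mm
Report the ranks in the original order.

Sorted (descending): 1139, 1139, 949, 780, 436, 415
The 2 values of 1139 share dense rank 1.
Remaining distinct values take the next consecutive integers.

1, 5, 4, 2, 1, 3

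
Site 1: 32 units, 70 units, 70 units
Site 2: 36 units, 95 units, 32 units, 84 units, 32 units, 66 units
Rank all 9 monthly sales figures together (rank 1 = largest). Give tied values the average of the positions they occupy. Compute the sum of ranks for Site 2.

Sorted (descending): 95, 84, 70, 70, 66, 36, 32, 32, 32
The 2 values of 70 occupy positions 3–4 → average rank (3+4)/2 = 3.5.
The 3 values of 32 occupy positions 7–9 → average rank 8.
Site 2 values → pooled ranks: 36→6, 95→1, 32→8, 84→2, 32→8, 66→5
Rank sum = 6 + 1 + 8 + 2 + 8 + 5 = 30

30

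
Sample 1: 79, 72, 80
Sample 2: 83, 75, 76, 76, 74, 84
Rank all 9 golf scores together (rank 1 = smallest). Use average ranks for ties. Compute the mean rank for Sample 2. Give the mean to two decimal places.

Sorted (ascending): 72, 74, 75, 76, 76, 79, 80, 83, 84
The 2 values of 76 occupy positions 4–5 → average rank (4+5)/2 = 4.5.
Sample 2 values → pooled ranks: 83→8, 75→3, 76→4.5, 76→4.5, 74→2, 84→9
Mean rank = (8 + 3 + 4.5 + 4.5 + 2 + 9) / 6 = 5.17

5.17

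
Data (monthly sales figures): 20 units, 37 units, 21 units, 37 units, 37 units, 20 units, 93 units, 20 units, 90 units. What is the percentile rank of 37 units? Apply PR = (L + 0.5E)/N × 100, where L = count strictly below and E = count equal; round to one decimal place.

61.1

N = 9.
Strictly below 37: 4. Equal to 37: 3.
PR = (4 + 0.5·3)/9 × 100 = 61.1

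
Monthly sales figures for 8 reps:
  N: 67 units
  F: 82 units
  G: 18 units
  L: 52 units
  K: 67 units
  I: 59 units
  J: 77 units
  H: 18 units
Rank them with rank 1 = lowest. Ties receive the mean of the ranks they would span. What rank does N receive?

Sorted (ascending): 18, 18, 52, 59, 67, 67, 77, 82
The 2 values of 18 occupy positions 1–2 → average rank (1+2)/2 = 1.5.
The 2 values of 67 occupy positions 5–6 → average rank (5+6)/2 = 5.5.
N has value 67 units → rank 5.5.

5.5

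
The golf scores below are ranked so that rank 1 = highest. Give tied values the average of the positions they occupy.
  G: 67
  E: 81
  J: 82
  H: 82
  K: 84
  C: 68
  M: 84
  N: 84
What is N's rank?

Sorted (descending): 84, 84, 84, 82, 82, 81, 68, 67
The 3 values of 84 occupy positions 1–3 → average rank 2.
The 2 values of 82 occupy positions 4–5 → average rank (4+5)/2 = 4.5.
N has value 84 → rank 2.

2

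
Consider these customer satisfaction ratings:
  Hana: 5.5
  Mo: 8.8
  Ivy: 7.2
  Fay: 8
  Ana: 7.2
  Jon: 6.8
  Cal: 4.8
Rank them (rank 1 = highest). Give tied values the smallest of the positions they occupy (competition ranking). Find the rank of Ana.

Sorted (descending): 8.8, 8, 7.2, 7.2, 6.8, 5.5, 4.8
The 2 values of 7.2 occupy positions 3–4 → each gets rank 3.
Ana has value 7.2 → rank 3.

3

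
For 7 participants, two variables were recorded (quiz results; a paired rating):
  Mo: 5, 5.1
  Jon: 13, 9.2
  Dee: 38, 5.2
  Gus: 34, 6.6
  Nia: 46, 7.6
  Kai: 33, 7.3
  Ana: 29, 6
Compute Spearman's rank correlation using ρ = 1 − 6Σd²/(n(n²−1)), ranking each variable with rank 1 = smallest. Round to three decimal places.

0.214

Ranks of variable 1: 1, 2, 6, 5, 7, 4, 3
Ranks of variable 2: 1, 7, 2, 4, 6, 5, 3
d = r₁ − r₂: 0, -5, 4, 1, 1, -1, 0
d²: 0, 25, 16, 1, 1, 1, 0; Σd² = 44
ρ = 1 − 6·44/(7·48) = 1 − 264/336 = 0.214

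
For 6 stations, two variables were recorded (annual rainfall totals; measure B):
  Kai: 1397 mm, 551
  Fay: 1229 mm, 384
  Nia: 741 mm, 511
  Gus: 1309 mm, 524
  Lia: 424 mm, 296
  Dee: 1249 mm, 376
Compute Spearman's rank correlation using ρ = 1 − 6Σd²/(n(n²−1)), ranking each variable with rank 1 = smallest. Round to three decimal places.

Ranks of variable 1: 6, 3, 2, 5, 1, 4
Ranks of variable 2: 6, 3, 4, 5, 1, 2
d = r₁ − r₂: 0, 0, -2, 0, 0, 2
d²: 0, 0, 4, 0, 0, 4; Σd² = 8
ρ = 1 − 6·8/(6·35) = 1 − 48/210 = 0.771

0.771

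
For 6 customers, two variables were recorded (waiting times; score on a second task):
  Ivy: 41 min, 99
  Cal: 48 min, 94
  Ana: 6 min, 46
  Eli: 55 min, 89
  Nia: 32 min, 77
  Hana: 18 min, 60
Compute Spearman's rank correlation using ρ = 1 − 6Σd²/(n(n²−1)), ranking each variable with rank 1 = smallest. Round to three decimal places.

0.771

Ranks of variable 1: 4, 5, 1, 6, 3, 2
Ranks of variable 2: 6, 5, 1, 4, 3, 2
d = r₁ − r₂: -2, 0, 0, 2, 0, 0
d²: 4, 0, 0, 4, 0, 0; Σd² = 8
ρ = 1 − 6·8/(6·35) = 1 − 48/210 = 0.771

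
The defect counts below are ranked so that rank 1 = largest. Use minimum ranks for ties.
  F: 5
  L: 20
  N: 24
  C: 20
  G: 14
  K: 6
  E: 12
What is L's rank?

Sorted (descending): 24, 20, 20, 14, 12, 6, 5
The 2 values of 20 occupy positions 2–3 → each gets rank 2.
L has value 20 → rank 2.

2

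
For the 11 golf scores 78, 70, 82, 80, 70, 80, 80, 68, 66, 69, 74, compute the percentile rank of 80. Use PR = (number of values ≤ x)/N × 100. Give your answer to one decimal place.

90.9

N = 11.
Strictly below 80: 7. Equal to 80: 3.
PR = 10/11 × 100 = 90.9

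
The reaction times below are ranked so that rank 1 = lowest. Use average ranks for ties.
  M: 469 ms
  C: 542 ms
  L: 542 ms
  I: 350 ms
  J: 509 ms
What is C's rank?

4.5

Sorted (ascending): 350, 469, 509, 542, 542
The 2 values of 542 occupy positions 4–5 → average rank (4+5)/2 = 4.5.
C has value 542 ms → rank 4.5.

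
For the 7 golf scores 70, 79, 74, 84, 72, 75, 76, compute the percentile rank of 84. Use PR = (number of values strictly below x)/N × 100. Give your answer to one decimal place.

85.7

N = 7.
Strictly below 84: 6. Equal to 84: 1.
PR = 6/7 × 100 = 85.7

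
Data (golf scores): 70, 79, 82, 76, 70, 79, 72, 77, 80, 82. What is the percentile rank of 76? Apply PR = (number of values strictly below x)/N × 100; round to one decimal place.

30.0

N = 10.
Strictly below 76: 3. Equal to 76: 1.
PR = 3/10 × 100 = 30.0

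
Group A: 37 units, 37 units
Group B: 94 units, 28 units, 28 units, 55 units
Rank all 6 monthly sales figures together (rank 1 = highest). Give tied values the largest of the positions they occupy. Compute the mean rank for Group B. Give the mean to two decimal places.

3.75

Sorted (descending): 94, 55, 37, 37, 28, 28
The 2 values of 37 occupy positions 3–4 → each gets rank 4.
The 2 values of 28 occupy positions 5–6 → each gets rank 6.
Group B values → pooled ranks: 94→1, 28→6, 28→6, 55→2
Mean rank = (1 + 6 + 6 + 2) / 4 = 3.75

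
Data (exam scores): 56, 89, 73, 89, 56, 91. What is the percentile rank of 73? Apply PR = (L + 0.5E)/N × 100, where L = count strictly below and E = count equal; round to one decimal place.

N = 6.
Strictly below 73: 2. Equal to 73: 1.
PR = (2 + 0.5·1)/6 × 100 = 41.7

41.7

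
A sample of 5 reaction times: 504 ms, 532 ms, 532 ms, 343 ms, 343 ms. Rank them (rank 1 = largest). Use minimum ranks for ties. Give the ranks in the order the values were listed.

Sorted (descending): 532, 532, 504, 343, 343
The 2 values of 532 occupy positions 1–2 → each gets rank 1.
The 2 values of 343 occupy positions 4–5 → each gets rank 4.

3, 1, 1, 4, 4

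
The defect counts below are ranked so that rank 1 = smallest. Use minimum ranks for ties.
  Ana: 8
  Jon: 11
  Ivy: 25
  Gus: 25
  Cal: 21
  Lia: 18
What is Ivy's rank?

5

Sorted (ascending): 8, 11, 18, 21, 25, 25
The 2 values of 25 occupy positions 5–6 → each gets rank 5.
Ivy has value 25 → rank 5.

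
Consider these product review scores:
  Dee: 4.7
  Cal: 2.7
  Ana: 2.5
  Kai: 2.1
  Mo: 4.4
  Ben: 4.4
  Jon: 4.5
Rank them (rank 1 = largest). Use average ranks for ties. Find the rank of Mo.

Sorted (descending): 4.7, 4.5, 4.4, 4.4, 2.7, 2.5, 2.1
The 2 values of 4.4 occupy positions 3–4 → average rank (3+4)/2 = 3.5.
Mo has value 4.4 → rank 3.5.

3.5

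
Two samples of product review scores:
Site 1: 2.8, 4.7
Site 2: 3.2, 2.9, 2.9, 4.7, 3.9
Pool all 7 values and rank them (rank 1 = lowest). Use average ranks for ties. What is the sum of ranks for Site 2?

20.5

Sorted (ascending): 2.8, 2.9, 2.9, 3.2, 3.9, 4.7, 4.7
The 2 values of 2.9 occupy positions 2–3 → average rank (2+3)/2 = 2.5.
The 2 values of 4.7 occupy positions 6–7 → average rank (6+7)/2 = 6.5.
Site 2 values → pooled ranks: 3.2→4, 2.9→2.5, 2.9→2.5, 4.7→6.5, 3.9→5
Rank sum = 4 + 2.5 + 2.5 + 6.5 + 5 = 20.5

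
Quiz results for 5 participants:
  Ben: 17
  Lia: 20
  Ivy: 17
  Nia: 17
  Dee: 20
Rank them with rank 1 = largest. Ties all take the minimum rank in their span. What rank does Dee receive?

Sorted (descending): 20, 20, 17, 17, 17
The 2 values of 20 occupy positions 1–2 → each gets rank 1.
The 3 values of 17 occupy positions 3–5 → each gets rank 3.
Dee has value 20 → rank 1.

1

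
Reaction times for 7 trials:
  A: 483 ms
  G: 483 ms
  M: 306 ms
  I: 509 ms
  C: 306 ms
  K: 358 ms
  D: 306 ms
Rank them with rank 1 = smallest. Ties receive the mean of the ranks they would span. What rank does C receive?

2

Sorted (ascending): 306, 306, 306, 358, 483, 483, 509
The 3 values of 306 occupy positions 1–3 → average rank 2.
The 2 values of 483 occupy positions 5–6 → average rank (5+6)/2 = 5.5.
C has value 306 ms → rank 2.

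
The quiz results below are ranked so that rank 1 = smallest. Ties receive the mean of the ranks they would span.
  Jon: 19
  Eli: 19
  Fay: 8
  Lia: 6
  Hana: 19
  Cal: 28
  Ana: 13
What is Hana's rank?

5

Sorted (ascending): 6, 8, 13, 19, 19, 19, 28
The 3 values of 19 occupy positions 4–6 → average rank 5.
Hana has value 19 → rank 5.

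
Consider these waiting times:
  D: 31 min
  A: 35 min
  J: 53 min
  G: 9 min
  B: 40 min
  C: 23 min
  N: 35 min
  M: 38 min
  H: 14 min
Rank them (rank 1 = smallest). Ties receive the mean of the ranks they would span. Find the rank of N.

Sorted (ascending): 9, 14, 23, 31, 35, 35, 38, 40, 53
The 2 values of 35 occupy positions 5–6 → average rank (5+6)/2 = 5.5.
N has value 35 min → rank 5.5.

5.5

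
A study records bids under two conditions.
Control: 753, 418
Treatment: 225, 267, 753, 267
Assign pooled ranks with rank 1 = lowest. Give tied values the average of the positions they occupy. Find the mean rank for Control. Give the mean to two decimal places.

Sorted (ascending): 225, 267, 267, 418, 753, 753
The 2 values of 267 occupy positions 2–3 → average rank (2+3)/2 = 2.5.
The 2 values of 753 occupy positions 5–6 → average rank (5+6)/2 = 5.5.
Control values → pooled ranks: 753→5.5, 418→4
Mean rank = (5.5 + 4) / 2 = 4.75

4.75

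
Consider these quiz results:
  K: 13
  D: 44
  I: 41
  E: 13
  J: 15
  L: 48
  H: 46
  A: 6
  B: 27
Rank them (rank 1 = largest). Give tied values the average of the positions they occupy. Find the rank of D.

Sorted (descending): 48, 46, 44, 41, 27, 15, 13, 13, 6
The 2 values of 13 occupy positions 7–8 → average rank (7+8)/2 = 7.5.
D has value 44 → rank 3.

3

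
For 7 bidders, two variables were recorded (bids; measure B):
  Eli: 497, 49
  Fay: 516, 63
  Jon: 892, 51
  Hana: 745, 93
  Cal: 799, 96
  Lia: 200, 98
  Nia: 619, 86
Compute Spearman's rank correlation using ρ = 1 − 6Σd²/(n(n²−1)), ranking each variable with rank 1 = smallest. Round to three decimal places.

-0.107

Ranks of variable 1: 2, 3, 7, 5, 6, 1, 4
Ranks of variable 2: 1, 3, 2, 5, 6, 7, 4
d = r₁ − r₂: 1, 0, 5, 0, 0, -6, 0
d²: 1, 0, 25, 0, 0, 36, 0; Σd² = 62
ρ = 1 − 6·62/(7·48) = 1 − 372/336 = -0.107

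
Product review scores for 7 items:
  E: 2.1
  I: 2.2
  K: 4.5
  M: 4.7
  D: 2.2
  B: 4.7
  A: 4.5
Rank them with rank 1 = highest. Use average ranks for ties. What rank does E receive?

Sorted (descending): 4.7, 4.7, 4.5, 4.5, 2.2, 2.2, 2.1
The 2 values of 4.7 occupy positions 1–2 → average rank (1+2)/2 = 1.5.
The 2 values of 4.5 occupy positions 3–4 → average rank (3+4)/2 = 3.5.
The 2 values of 2.2 occupy positions 5–6 → average rank (5+6)/2 = 5.5.
E has value 2.1 → rank 7.

7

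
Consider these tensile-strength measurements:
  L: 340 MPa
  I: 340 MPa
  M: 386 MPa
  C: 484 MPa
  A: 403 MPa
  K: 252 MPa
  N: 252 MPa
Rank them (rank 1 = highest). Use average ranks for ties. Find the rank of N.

6.5

Sorted (descending): 484, 403, 386, 340, 340, 252, 252
The 2 values of 340 occupy positions 4–5 → average rank (4+5)/2 = 4.5.
The 2 values of 252 occupy positions 6–7 → average rank (6+7)/2 = 6.5.
N has value 252 MPa → rank 6.5.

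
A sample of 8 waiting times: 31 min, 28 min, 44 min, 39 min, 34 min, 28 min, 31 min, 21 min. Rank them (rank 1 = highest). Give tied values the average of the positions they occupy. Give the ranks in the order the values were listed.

4.5, 6.5, 1, 2, 3, 6.5, 4.5, 8

Sorted (descending): 44, 39, 34, 31, 31, 28, 28, 21
The 2 values of 31 occupy positions 4–5 → average rank (4+5)/2 = 4.5.
The 2 values of 28 occupy positions 6–7 → average rank (6+7)/2 = 6.5.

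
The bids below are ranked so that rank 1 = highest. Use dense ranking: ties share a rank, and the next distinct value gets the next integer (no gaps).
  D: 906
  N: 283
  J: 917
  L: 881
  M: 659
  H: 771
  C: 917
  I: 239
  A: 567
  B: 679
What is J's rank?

Sorted (descending): 917, 917, 906, 881, 771, 679, 659, 567, 283, 239
The 2 values of 917 share dense rank 1.
Remaining distinct values take the next consecutive integers.
J has value 917 → rank 1.

1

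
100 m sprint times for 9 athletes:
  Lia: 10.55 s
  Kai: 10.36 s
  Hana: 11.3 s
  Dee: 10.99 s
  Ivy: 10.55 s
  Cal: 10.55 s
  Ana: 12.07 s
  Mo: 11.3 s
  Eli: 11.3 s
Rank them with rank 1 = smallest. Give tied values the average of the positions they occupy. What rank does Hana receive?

Sorted (ascending): 10.36, 10.55, 10.55, 10.55, 10.99, 11.3, 11.3, 11.3, 12.07
The 3 values of 10.55 occupy positions 2–4 → average rank 3.
The 3 values of 11.3 occupy positions 6–8 → average rank 7.
Hana has value 11.3 s → rank 7.

7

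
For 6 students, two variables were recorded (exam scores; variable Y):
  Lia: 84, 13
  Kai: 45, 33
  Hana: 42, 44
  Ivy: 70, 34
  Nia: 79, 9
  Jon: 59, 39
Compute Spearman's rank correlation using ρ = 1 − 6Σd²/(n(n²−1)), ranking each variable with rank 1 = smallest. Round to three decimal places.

Ranks of variable 1: 6, 2, 1, 4, 5, 3
Ranks of variable 2: 2, 3, 6, 4, 1, 5
d = r₁ − r₂: 4, -1, -5, 0, 4, -2
d²: 16, 1, 25, 0, 16, 4; Σd² = 62
ρ = 1 − 6·62/(6·35) = 1 − 372/210 = -0.771

-0.771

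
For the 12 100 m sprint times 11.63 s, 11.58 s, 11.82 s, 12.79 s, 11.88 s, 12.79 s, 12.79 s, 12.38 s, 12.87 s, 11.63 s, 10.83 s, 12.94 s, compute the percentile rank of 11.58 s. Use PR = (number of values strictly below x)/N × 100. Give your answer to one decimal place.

8.3

N = 12.
Strictly below 11.58: 1. Equal to 11.58: 1.
PR = 1/12 × 100 = 8.3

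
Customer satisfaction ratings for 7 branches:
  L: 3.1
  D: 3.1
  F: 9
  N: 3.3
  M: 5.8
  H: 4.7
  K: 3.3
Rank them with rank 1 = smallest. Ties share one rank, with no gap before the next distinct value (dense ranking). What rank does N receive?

2

Sorted (ascending): 3.1, 3.1, 3.3, 3.3, 4.7, 5.8, 9
The 2 values of 3.1 share dense rank 1.
The 2 values of 3.3 share dense rank 2.
Remaining distinct values take the next consecutive integers.
N has value 3.3 → rank 2.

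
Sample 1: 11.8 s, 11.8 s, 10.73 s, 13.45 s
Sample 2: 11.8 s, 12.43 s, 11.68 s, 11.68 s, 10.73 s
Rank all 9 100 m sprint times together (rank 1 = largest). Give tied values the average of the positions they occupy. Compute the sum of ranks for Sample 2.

27.5

Sorted (descending): 13.45, 12.43, 11.8, 11.8, 11.8, 11.68, 11.68, 10.73, 10.73
The 3 values of 11.8 occupy positions 3–5 → average rank 4.
The 2 values of 11.68 occupy positions 6–7 → average rank (6+7)/2 = 6.5.
The 2 values of 10.73 occupy positions 8–9 → average rank (8+9)/2 = 8.5.
Sample 2 values → pooled ranks: 11.8→4, 12.43→2, 11.68→6.5, 11.68→6.5, 10.73→8.5
Rank sum = 4 + 2 + 6.5 + 6.5 + 8.5 = 27.5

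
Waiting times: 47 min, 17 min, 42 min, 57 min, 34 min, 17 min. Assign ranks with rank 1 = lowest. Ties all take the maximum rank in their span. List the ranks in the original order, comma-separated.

Sorted (ascending): 17, 17, 34, 42, 47, 57
The 2 values of 17 occupy positions 1–2 → each gets rank 2.

5, 2, 4, 6, 3, 2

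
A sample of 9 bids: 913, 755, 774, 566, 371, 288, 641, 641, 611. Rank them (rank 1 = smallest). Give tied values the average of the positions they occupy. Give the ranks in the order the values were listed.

Sorted (ascending): 288, 371, 566, 611, 641, 641, 755, 774, 913
The 2 values of 641 occupy positions 5–6 → average rank (5+6)/2 = 5.5.

9, 7, 8, 3, 2, 1, 5.5, 5.5, 4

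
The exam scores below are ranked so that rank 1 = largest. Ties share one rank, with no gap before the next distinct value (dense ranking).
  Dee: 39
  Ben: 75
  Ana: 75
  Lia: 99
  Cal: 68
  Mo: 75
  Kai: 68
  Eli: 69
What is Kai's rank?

4

Sorted (descending): 99, 75, 75, 75, 69, 68, 68, 39
The 3 values of 75 share dense rank 2.
The 2 values of 68 share dense rank 4.
Remaining distinct values take the next consecutive integers.
Kai has value 68 → rank 4.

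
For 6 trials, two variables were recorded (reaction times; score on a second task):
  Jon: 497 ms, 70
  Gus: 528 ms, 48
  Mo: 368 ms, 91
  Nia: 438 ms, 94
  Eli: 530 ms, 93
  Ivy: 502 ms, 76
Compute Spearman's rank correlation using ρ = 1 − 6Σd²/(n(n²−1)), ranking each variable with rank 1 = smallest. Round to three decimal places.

Ranks of variable 1: 3, 5, 1, 2, 6, 4
Ranks of variable 2: 2, 1, 4, 6, 5, 3
d = r₁ − r₂: 1, 4, -3, -4, 1, 1
d²: 1, 16, 9, 16, 1, 1; Σd² = 44
ρ = 1 − 6·44/(6·35) = 1 − 264/210 = -0.257

-0.257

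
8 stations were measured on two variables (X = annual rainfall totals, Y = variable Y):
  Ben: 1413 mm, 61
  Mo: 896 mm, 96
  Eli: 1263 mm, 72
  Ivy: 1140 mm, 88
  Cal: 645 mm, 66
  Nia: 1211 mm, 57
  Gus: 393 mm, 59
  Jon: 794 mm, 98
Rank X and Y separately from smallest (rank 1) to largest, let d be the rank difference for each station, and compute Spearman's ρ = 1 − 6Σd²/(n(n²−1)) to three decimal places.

-0.119

Ranks of variable 1: 8, 4, 7, 5, 2, 6, 1, 3
Ranks of variable 2: 3, 7, 5, 6, 4, 1, 2, 8
d = r₁ − r₂: 5, -3, 2, -1, -2, 5, -1, -5
d²: 25, 9, 4, 1, 4, 25, 1, 25; Σd² = 94
ρ = 1 − 6·94/(8·63) = 1 − 564/504 = -0.119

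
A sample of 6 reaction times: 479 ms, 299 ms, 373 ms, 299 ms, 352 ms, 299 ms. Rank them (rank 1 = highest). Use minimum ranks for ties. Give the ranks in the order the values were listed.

Sorted (descending): 479, 373, 352, 299, 299, 299
The 3 values of 299 occupy positions 4–6 → each gets rank 4.

1, 4, 2, 4, 3, 4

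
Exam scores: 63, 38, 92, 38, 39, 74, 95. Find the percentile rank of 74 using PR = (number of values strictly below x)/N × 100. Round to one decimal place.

57.1

N = 7.
Strictly below 74: 4. Equal to 74: 1.
PR = 4/7 × 100 = 57.1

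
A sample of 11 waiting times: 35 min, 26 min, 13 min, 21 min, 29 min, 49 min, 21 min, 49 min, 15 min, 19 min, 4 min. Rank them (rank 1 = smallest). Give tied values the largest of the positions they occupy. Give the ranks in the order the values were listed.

9, 7, 2, 6, 8, 11, 6, 11, 3, 4, 1

Sorted (ascending): 4, 13, 15, 19, 21, 21, 26, 29, 35, 49, 49
The 2 values of 21 occupy positions 5–6 → each gets rank 6.
The 2 values of 49 occupy positions 10–11 → each gets rank 11.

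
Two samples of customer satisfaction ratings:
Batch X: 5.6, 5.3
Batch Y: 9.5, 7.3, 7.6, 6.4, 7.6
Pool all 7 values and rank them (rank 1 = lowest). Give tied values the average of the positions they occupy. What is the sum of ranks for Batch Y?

25

Sorted (ascending): 5.3, 5.6, 6.4, 7.3, 7.6, 7.6, 9.5
The 2 values of 7.6 occupy positions 5–6 → average rank (5+6)/2 = 5.5.
Batch Y values → pooled ranks: 9.5→7, 7.3→4, 7.6→5.5, 6.4→3, 7.6→5.5
Rank sum = 7 + 4 + 5.5 + 3 + 5.5 = 25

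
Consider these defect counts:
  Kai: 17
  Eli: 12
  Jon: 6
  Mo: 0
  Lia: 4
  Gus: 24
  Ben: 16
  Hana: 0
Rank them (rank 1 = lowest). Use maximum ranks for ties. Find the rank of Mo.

Sorted (ascending): 0, 0, 4, 6, 12, 16, 17, 24
The 2 values of 0 occupy positions 1–2 → each gets rank 2.
Mo has value 0 → rank 2.

2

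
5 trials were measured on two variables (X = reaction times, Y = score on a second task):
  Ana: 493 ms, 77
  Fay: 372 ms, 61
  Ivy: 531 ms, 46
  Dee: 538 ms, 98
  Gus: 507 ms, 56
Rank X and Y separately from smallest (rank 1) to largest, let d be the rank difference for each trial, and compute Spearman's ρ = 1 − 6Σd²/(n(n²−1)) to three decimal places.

0.100

Ranks of variable 1: 2, 1, 4, 5, 3
Ranks of variable 2: 4, 3, 1, 5, 2
d = r₁ − r₂: -2, -2, 3, 0, 1
d²: 4, 4, 9, 0, 1; Σd² = 18
ρ = 1 − 6·18/(5·24) = 1 − 108/120 = 0.100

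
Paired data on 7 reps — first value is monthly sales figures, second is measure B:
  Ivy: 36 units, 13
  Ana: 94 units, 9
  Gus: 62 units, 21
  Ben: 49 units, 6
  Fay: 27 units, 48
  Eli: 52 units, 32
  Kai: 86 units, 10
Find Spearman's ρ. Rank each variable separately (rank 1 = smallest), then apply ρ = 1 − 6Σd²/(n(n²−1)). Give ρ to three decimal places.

Ranks of variable 1: 2, 7, 5, 3, 1, 4, 6
Ranks of variable 2: 4, 2, 5, 1, 7, 6, 3
d = r₁ − r₂: -2, 5, 0, 2, -6, -2, 3
d²: 4, 25, 0, 4, 36, 4, 9; Σd² = 82
ρ = 1 − 6·82/(7·48) = 1 − 492/336 = -0.464

-0.464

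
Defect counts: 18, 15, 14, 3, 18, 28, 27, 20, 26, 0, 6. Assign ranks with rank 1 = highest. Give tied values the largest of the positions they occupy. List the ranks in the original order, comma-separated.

6, 7, 8, 10, 6, 1, 2, 4, 3, 11, 9

Sorted (descending): 28, 27, 26, 20, 18, 18, 15, 14, 6, 3, 0
The 2 values of 18 occupy positions 5–6 → each gets rank 6.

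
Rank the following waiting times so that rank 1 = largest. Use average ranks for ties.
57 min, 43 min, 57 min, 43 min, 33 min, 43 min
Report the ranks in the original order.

Sorted (descending): 57, 57, 43, 43, 43, 33
The 2 values of 57 occupy positions 1–2 → average rank (1+2)/2 = 1.5.
The 3 values of 43 occupy positions 3–5 → average rank 4.

1.5, 4, 1.5, 4, 6, 4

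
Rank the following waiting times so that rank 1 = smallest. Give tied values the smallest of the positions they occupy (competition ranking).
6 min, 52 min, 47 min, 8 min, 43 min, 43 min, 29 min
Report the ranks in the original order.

1, 7, 6, 2, 4, 4, 3

Sorted (ascending): 6, 8, 29, 43, 43, 47, 52
The 2 values of 43 occupy positions 4–5 → each gets rank 4.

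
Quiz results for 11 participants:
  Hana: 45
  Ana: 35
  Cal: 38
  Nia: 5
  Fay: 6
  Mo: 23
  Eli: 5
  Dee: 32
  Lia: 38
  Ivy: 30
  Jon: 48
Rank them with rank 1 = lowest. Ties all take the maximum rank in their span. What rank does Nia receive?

2

Sorted (ascending): 5, 5, 6, 23, 30, 32, 35, 38, 38, 45, 48
The 2 values of 5 occupy positions 1–2 → each gets rank 2.
The 2 values of 38 occupy positions 8–9 → each gets rank 9.
Nia has value 5 → rank 2.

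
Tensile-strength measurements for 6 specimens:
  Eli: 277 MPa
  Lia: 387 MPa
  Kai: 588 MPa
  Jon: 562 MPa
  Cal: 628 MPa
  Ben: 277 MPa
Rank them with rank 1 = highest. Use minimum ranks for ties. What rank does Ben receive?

5

Sorted (descending): 628, 588, 562, 387, 277, 277
The 2 values of 277 occupy positions 5–6 → each gets rank 5.
Ben has value 277 MPa → rank 5.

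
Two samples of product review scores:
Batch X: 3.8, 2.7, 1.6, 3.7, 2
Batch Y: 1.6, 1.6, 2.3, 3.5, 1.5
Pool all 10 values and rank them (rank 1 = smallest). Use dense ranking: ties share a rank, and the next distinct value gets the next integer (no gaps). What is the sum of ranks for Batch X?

Sorted (ascending): 1.5, 1.6, 1.6, 1.6, 2, 2.3, 2.7, 3.5, 3.7, 3.8
The 3 values of 1.6 share dense rank 2.
Remaining distinct values take the next consecutive integers.
Batch X values → pooled ranks: 3.8→8, 2.7→5, 1.6→2, 3.7→7, 2→3
Rank sum = 8 + 5 + 2 + 7 + 3 = 25

25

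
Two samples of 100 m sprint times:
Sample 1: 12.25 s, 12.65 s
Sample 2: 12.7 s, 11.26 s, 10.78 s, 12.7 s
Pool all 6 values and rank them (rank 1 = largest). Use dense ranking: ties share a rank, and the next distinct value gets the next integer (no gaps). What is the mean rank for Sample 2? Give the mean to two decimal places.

Sorted (descending): 12.7, 12.7, 12.65, 12.25, 11.26, 10.78
The 2 values of 12.7 share dense rank 1.
Remaining distinct values take the next consecutive integers.
Sample 2 values → pooled ranks: 12.7→1, 11.26→4, 10.78→5, 12.7→1
Mean rank = (1 + 4 + 5 + 1) / 4 = 2.75

2.75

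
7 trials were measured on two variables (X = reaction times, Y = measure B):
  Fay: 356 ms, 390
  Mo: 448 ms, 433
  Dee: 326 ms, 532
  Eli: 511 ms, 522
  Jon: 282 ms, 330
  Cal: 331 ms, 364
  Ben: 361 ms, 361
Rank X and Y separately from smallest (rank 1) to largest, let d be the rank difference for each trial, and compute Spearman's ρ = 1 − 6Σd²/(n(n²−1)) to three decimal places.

Ranks of variable 1: 4, 6, 2, 7, 1, 3, 5
Ranks of variable 2: 4, 5, 7, 6, 1, 3, 2
d = r₁ − r₂: 0, 1, -5, 1, 0, 0, 3
d²: 0, 1, 25, 1, 0, 0, 9; Σd² = 36
ρ = 1 − 6·36/(7·48) = 1 − 216/336 = 0.357

0.357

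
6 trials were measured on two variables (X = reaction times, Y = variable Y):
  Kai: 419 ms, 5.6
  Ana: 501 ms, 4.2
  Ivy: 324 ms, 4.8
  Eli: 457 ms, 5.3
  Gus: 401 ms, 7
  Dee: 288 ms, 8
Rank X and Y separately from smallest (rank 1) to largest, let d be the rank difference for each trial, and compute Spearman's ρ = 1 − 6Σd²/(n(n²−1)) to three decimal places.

-0.657

Ranks of variable 1: 4, 6, 2, 5, 3, 1
Ranks of variable 2: 4, 1, 2, 3, 5, 6
d = r₁ − r₂: 0, 5, 0, 2, -2, -5
d²: 0, 25, 0, 4, 4, 25; Σd² = 58
ρ = 1 − 6·58/(6·35) = 1 − 348/210 = -0.657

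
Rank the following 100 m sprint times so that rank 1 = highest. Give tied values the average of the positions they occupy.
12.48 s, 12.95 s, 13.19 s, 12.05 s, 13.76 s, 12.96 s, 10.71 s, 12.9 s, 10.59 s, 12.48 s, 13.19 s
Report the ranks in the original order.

7.5, 5, 2.5, 9, 1, 4, 10, 6, 11, 7.5, 2.5

Sorted (descending): 13.76, 13.19, 13.19, 12.96, 12.95, 12.9, 12.48, 12.48, 12.05, 10.71, 10.59
The 2 values of 13.19 occupy positions 2–3 → average rank (2+3)/2 = 2.5.
The 2 values of 12.48 occupy positions 7–8 → average rank (7+8)/2 = 7.5.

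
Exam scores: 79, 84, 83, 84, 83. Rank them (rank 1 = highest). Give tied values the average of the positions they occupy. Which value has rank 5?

Sorted (descending): 84, 84, 83, 83, 79
The 2 values of 84 occupy positions 1–2 → average rank (1+2)/2 = 1.5.
The 2 values of 83 occupy positions 3–4 → average rank (3+4)/2 = 3.5.
Rank 5 → value 79.

79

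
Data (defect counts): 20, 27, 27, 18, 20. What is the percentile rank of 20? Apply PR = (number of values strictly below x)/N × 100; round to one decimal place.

20.0

N = 5.
Strictly below 20: 1. Equal to 20: 2.
PR = 1/5 × 100 = 20.0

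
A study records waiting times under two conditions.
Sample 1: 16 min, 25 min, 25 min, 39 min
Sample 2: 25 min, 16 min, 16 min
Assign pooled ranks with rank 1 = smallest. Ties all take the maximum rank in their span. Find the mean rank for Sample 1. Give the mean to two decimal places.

Sorted (ascending): 16, 16, 16, 25, 25, 25, 39
The 3 values of 16 occupy positions 1–3 → each gets rank 3.
The 3 values of 25 occupy positions 4–6 → each gets rank 6.
Sample 1 values → pooled ranks: 16→3, 25→6, 25→6, 39→7
Mean rank = (3 + 6 + 6 + 7) / 4 = 5.50

5.50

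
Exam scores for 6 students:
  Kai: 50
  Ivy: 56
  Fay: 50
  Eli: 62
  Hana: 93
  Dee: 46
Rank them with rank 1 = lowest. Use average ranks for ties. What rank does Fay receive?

Sorted (ascending): 46, 50, 50, 56, 62, 93
The 2 values of 50 occupy positions 2–3 → average rank (2+3)/2 = 2.5.
Fay has value 50 → rank 2.5.

2.5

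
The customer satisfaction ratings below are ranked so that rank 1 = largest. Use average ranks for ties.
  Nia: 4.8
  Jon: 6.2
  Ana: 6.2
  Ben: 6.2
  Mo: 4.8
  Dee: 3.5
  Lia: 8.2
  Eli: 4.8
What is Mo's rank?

6

Sorted (descending): 8.2, 6.2, 6.2, 6.2, 4.8, 4.8, 4.8, 3.5
The 3 values of 6.2 occupy positions 2–4 → average rank 3.
The 3 values of 4.8 occupy positions 5–7 → average rank 6.
Mo has value 4.8 → rank 6.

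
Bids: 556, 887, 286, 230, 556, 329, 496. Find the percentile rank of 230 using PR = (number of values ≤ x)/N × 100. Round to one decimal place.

14.3

N = 7.
Strictly below 230: 0. Equal to 230: 1.
PR = 1/7 × 100 = 14.3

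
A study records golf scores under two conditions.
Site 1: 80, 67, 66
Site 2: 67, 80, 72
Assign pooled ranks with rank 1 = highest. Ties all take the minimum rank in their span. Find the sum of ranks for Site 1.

11

Sorted (descending): 80, 80, 72, 67, 67, 66
The 2 values of 80 occupy positions 1–2 → each gets rank 1.
The 2 values of 67 occupy positions 4–5 → each gets rank 4.
Site 1 values → pooled ranks: 80→1, 67→4, 66→6
Rank sum = 1 + 4 + 6 = 11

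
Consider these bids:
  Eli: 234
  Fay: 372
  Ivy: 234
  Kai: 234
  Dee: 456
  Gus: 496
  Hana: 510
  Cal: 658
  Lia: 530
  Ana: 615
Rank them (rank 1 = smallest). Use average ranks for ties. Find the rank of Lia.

8

Sorted (ascending): 234, 234, 234, 372, 456, 496, 510, 530, 615, 658
The 3 values of 234 occupy positions 1–3 → average rank 2.
Lia has value 530 → rank 8.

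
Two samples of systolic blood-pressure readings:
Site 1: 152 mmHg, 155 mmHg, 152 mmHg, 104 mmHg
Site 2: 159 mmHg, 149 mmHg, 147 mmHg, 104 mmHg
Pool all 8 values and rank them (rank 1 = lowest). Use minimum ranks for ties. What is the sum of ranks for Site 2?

Sorted (ascending): 104, 104, 147, 149, 152, 152, 155, 159
The 2 values of 104 occupy positions 1–2 → each gets rank 1.
The 2 values of 152 occupy positions 5–6 → each gets rank 5.
Site 2 values → pooled ranks: 159→8, 149→4, 147→3, 104→1
Rank sum = 8 + 4 + 3 + 1 = 16

16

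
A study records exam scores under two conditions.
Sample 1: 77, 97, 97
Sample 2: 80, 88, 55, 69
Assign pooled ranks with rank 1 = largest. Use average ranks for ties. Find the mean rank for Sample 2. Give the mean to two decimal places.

Sorted (descending): 97, 97, 88, 80, 77, 69, 55
The 2 values of 97 occupy positions 1–2 → average rank (1+2)/2 = 1.5.
Sample 2 values → pooled ranks: 80→4, 88→3, 55→7, 69→6
Mean rank = (4 + 3 + 7 + 6) / 4 = 5.00

5.00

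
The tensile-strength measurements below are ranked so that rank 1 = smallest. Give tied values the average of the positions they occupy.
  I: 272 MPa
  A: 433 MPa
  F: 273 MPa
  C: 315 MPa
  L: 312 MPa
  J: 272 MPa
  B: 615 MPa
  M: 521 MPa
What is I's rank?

Sorted (ascending): 272, 272, 273, 312, 315, 433, 521, 615
The 2 values of 272 occupy positions 1–2 → average rank (1+2)/2 = 1.5.
I has value 272 MPa → rank 1.5.

1.5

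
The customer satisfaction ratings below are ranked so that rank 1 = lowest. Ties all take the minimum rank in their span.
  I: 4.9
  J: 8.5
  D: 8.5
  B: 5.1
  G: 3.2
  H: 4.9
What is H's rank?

Sorted (ascending): 3.2, 4.9, 4.9, 5.1, 8.5, 8.5
The 2 values of 4.9 occupy positions 2–3 → each gets rank 2.
The 2 values of 8.5 occupy positions 5–6 → each gets rank 5.
H has value 4.9 → rank 2.

2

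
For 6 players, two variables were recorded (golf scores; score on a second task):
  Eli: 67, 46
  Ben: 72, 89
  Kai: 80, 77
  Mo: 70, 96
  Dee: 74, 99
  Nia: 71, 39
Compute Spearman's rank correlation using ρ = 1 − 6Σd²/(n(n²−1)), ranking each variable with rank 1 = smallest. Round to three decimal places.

0.314

Ranks of variable 1: 1, 4, 6, 2, 5, 3
Ranks of variable 2: 2, 4, 3, 5, 6, 1
d = r₁ − r₂: -1, 0, 3, -3, -1, 2
d²: 1, 0, 9, 9, 1, 4; Σd² = 24
ρ = 1 − 6·24/(6·35) = 1 − 144/210 = 0.314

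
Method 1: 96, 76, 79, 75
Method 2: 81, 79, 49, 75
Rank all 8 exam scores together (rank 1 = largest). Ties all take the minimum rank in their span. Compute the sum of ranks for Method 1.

15

Sorted (descending): 96, 81, 79, 79, 76, 75, 75, 49
The 2 values of 79 occupy positions 3–4 → each gets rank 3.
The 2 values of 75 occupy positions 6–7 → each gets rank 6.
Method 1 values → pooled ranks: 96→1, 76→5, 79→3, 75→6
Rank sum = 1 + 5 + 3 + 6 = 15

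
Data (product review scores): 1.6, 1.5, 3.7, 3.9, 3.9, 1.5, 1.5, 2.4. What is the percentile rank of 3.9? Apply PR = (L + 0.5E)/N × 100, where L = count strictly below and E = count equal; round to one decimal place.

N = 8.
Strictly below 3.9: 6. Equal to 3.9: 2.
PR = (6 + 0.5·2)/8 × 100 = 87.5

87.5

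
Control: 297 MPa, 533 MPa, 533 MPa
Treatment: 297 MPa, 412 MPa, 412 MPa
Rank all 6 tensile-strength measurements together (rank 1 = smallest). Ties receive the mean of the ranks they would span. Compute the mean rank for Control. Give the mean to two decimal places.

4.17

Sorted (ascending): 297, 297, 412, 412, 533, 533
The 2 values of 297 occupy positions 1–2 → average rank (1+2)/2 = 1.5.
The 2 values of 412 occupy positions 3–4 → average rank (3+4)/2 = 3.5.
The 2 values of 533 occupy positions 5–6 → average rank (5+6)/2 = 5.5.
Control values → pooled ranks: 297→1.5, 533→5.5, 533→5.5
Mean rank = (1.5 + 5.5 + 5.5) / 3 = 4.17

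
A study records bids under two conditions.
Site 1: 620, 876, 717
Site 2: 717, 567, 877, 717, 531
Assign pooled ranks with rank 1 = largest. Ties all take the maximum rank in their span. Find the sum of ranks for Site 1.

Sorted (descending): 877, 876, 717, 717, 717, 620, 567, 531
The 3 values of 717 occupy positions 3–5 → each gets rank 5.
Site 1 values → pooled ranks: 620→6, 876→2, 717→5
Rank sum = 6 + 2 + 5 = 13

13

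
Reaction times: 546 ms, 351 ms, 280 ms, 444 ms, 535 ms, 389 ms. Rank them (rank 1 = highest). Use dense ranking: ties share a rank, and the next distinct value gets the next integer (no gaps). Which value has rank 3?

Sorted (descending): 546, 535, 444, 389, 351, 280
No ties — each value takes its position as its rank.
Rank 3 → value 444.

444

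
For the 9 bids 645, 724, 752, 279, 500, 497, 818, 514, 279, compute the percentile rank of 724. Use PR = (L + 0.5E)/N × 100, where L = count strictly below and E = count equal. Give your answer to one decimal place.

72.2

N = 9.
Strictly below 724: 6. Equal to 724: 1.
PR = (6 + 0.5·1)/9 × 100 = 72.2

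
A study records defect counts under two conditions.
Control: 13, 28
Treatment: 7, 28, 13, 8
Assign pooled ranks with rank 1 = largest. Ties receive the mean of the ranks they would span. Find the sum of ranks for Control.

Sorted (descending): 28, 28, 13, 13, 8, 7
The 2 values of 28 occupy positions 1–2 → average rank (1+2)/2 = 1.5.
The 2 values of 13 occupy positions 3–4 → average rank (3+4)/2 = 3.5.
Control values → pooled ranks: 13→3.5, 28→1.5
Rank sum = 3.5 + 1.5 = 5

5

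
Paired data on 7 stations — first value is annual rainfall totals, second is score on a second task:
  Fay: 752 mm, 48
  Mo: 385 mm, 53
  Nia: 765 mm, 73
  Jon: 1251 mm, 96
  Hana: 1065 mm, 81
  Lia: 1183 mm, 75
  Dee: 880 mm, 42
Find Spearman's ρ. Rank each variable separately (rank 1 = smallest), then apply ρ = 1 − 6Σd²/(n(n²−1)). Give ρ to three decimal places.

Ranks of variable 1: 2, 1, 3, 7, 5, 6, 4
Ranks of variable 2: 2, 3, 4, 7, 6, 5, 1
d = r₁ − r₂: 0, -2, -1, 0, -1, 1, 3
d²: 0, 4, 1, 0, 1, 1, 9; Σd² = 16
ρ = 1 − 6·16/(7·48) = 1 − 96/336 = 0.714

0.714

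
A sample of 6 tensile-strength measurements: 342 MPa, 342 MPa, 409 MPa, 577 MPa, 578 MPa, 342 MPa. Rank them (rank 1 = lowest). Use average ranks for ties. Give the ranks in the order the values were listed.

2, 2, 4, 5, 6, 2

Sorted (ascending): 342, 342, 342, 409, 577, 578
The 3 values of 342 occupy positions 1–3 → average rank 2.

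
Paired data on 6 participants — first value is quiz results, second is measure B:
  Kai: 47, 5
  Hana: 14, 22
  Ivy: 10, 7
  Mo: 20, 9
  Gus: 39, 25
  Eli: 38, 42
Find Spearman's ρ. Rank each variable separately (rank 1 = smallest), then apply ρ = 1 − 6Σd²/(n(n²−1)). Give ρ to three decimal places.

0.029

Ranks of variable 1: 6, 2, 1, 3, 5, 4
Ranks of variable 2: 1, 4, 2, 3, 5, 6
d = r₁ − r₂: 5, -2, -1, 0, 0, -2
d²: 25, 4, 1, 0, 0, 4; Σd² = 34
ρ = 1 − 6·34/(6·35) = 1 − 204/210 = 0.029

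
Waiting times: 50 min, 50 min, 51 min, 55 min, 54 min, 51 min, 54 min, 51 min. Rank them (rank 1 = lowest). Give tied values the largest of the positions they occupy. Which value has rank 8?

Sorted (ascending): 50, 50, 51, 51, 51, 54, 54, 55
The 2 values of 50 occupy positions 1–2 → each gets rank 2.
The 3 values of 51 occupy positions 3–5 → each gets rank 5.
The 2 values of 54 occupy positions 6–7 → each gets rank 7.
Rank 8 → value 55.

55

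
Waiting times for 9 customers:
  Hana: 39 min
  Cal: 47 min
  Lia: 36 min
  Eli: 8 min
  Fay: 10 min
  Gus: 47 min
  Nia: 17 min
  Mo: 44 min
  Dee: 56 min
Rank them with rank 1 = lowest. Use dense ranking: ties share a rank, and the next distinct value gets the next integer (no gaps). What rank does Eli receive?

1

Sorted (ascending): 8, 10, 17, 36, 39, 44, 47, 47, 56
The 2 values of 47 share dense rank 7.
Remaining distinct values take the next consecutive integers.
Eli has value 8 min → rank 1.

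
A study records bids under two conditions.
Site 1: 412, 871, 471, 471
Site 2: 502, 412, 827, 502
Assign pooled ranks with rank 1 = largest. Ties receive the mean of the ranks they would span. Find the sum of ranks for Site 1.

Sorted (descending): 871, 827, 502, 502, 471, 471, 412, 412
The 2 values of 502 occupy positions 3–4 → average rank (3+4)/2 = 3.5.
The 2 values of 471 occupy positions 5–6 → average rank (5+6)/2 = 5.5.
The 2 values of 412 occupy positions 7–8 → average rank (7+8)/2 = 7.5.
Site 1 values → pooled ranks: 412→7.5, 871→1, 471→5.5, 471→5.5
Rank sum = 7.5 + 1 + 5.5 + 5.5 = 19.5

19.5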